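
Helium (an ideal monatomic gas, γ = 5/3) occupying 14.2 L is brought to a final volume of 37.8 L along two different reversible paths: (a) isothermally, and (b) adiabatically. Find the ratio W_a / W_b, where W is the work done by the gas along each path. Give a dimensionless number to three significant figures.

Path (a) isothermal: W = P₁V₁ ln(V₂/V₁) → W_a/(P₁V₁) = 0.9791.
Path (b) adiabatic: W = P₁V₁(1 − (V₁/V₂)^(γ−1))/(γ−1) → W_b/(P₁V₁) = 0.7191.
W_a / W_b = 0.9791 / 0.7191 = 1.362.

W_a / W_b ≈ 1.36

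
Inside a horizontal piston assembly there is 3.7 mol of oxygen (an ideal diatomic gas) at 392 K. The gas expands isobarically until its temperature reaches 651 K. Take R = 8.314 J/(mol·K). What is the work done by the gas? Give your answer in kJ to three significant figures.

W ≈ 7.97 kJ

Isobaric: W = P ΔV = nR ΔT.
W = (3.7)(8.314)(651 − 392) = 7967 J.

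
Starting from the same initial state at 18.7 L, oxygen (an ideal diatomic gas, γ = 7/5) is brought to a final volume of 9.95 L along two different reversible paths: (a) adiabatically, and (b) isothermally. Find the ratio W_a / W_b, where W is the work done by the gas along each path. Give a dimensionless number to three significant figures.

Path (a) adiabatic: W = P₁V₁(1 − (V₁/V₂)^(γ−1))/(γ−1) → W_a/(P₁V₁) = -0.7177.
Path (b) isothermal: W = P₁V₁ ln(V₂/V₁) → W_b/(P₁V₁) = -0.631.
W_a / W_b = -0.7177 / -0.631 = 1.138.

W_a / W_b ≈ 1.14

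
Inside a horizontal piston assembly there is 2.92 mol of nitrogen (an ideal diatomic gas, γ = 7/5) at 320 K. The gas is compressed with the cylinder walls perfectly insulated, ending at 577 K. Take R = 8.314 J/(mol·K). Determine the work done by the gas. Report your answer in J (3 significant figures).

Adiabatic ⇒ Q = 0, so W_by = −ΔU = nCᵥ(T₁ − T₂).
Cᵥ = 5R/2 = 20.79 J/(mol·K).
W = (2.92)(20.79)(320 − 577) = -15598 J.

W ≈ -15600 J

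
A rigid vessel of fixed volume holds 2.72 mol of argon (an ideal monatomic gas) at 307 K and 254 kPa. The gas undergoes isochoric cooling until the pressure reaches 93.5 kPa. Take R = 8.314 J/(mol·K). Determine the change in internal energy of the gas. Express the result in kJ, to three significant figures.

ΔU ≈ -6.58 kJ

Constant volume ⇒ W = 0, so Q = ΔU = nCᵥΔT with Cᵥ = 3R/2 = 12.47 J/(mol·K).
At constant V, T₂/T₁ = P₂/P₁ ⇒ ΔT = T₁(P₂/P₁ − 1) = 307·(93.5/254 − 1) = -194 K.
ΔU = (2.72)(12.47)(-194) = -6580 J.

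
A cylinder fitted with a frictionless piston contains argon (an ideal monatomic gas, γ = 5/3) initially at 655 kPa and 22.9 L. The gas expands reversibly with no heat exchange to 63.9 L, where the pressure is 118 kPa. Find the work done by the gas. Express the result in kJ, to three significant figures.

Adiabatic: W = (P₁V₁ − P₂V₂)/(γ − 1) with γ = 5/3.
P₁V₁ = 14999 J, P₂V₂ = 7540 J.
W = (14999 − 7540) / 0.6667 = 11189 J.

W ≈ 11.2 kJ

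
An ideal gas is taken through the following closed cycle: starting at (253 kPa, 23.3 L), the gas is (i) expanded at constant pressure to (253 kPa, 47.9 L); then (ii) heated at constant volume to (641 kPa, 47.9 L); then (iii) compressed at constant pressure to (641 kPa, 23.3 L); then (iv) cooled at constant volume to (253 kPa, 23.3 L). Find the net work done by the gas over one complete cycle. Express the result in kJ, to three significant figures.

Constant-volume legs do no work.
W(i) = (253)(47.9 − 23.3) = 6224 J; W(iii) = (641)(23.3 − 47.9) = -15769 J.
W_net = 6224 − 15769 = -9545 J (the counter-clockwise enclosed area).

W_net ≈ -9.54 kJ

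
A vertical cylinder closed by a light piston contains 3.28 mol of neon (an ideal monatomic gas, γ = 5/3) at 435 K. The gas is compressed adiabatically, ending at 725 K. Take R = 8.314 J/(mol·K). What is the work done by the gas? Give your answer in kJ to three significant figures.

Adiabatic ⇒ Q = 0, so W_by = −ΔU = nCᵥ(T₁ − T₂).
Cᵥ = 3R/2 = 12.47 J/(mol·K).
W = (3.28)(12.47)(435 − 725) = -11862 J.

W ≈ -11.9 kJ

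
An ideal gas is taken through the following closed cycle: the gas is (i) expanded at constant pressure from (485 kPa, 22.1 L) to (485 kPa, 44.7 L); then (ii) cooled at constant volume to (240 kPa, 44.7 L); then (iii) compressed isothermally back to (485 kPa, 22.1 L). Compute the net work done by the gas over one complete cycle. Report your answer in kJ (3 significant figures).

Leg (i): W = PΔV = (485)(44.7 − 22.1) = 10961 J.
Leg (ii): W = 0.
Leg (iii): W = PᵢVᵢ ln(V_f/Vᵢ) = (10728) ln(22.1/44.7) = -7557 J.
W_net = 10961 − 7557 = 3404 J.

W_net ≈ 3.40 kJ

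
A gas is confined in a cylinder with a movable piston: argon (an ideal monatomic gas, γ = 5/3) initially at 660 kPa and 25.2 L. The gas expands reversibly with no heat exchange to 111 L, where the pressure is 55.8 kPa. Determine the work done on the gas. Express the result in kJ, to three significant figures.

Adiabatic: W = (P₁V₁ − P₂V₂)/(γ − 1) with γ = 5/3.
P₁V₁ = 16632 J, P₂V₂ = 6194 J.
W = (16632 − 6194) / 0.6667 = 15657 J.
Work on gas = −W_by = -15657 J.

W ≈ -15.7 kJ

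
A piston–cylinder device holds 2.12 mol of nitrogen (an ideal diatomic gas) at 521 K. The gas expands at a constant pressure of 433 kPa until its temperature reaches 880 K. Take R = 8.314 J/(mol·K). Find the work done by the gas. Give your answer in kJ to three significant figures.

Isobaric: W = P ΔV = nR ΔT.
W = (2.12)(8.314)(880 − 521) = 6328 J.

W ≈ 6.33 kJ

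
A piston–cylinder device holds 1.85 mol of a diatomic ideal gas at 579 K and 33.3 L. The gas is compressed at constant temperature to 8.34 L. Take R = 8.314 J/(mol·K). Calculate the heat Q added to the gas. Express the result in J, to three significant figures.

Isothermal ⇒ ΔU = 0, so Q = W = nRT ln(V₂/V₁).
Q = (1.85)(8.314)(579) ln(8.34/33.3) = 8906 × -1.384 = -12330 J.

Q ≈ -12300 J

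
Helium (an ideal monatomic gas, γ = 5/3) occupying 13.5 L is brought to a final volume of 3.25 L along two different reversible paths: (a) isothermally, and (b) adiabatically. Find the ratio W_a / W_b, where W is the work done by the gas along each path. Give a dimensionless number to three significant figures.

Path (a) isothermal: W = P₁V₁ ln(V₂/V₁) → W_a/(P₁V₁) = -1.424.
Path (b) adiabatic: W = P₁V₁(1 − (V₁/V₂)^(γ−1))/(γ−1) → W_b/(P₁V₁) = -2.376.
W_a / W_b = -1.424 / -2.376 = 0.5993.

W_a / W_b ≈ 0.599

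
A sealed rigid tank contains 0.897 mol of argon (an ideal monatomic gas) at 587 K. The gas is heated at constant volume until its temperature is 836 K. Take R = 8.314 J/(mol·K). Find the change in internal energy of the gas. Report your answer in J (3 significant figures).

ΔU ≈ 2790 J

Constant volume ⇒ W = 0, so Q = ΔU = nCᵥΔT with Cᵥ = 3R/2 = 12.47 J/(mol·K).
ΔU = (0.897)(12.47)(836 − 587) = 2785 J.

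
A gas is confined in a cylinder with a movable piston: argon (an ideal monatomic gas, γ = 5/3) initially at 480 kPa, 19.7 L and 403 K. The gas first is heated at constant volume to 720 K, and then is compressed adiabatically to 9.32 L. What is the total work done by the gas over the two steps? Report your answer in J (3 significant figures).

W_total ≈ -16400 J

Step 1 (isochoric): W = 0 (constant volume).
After step 1: P = 857.6 kPa (V unchanged).
Step 2 (adiabatic): W = (P₁V₁ − P₂V₂)/(γ−1) = (16894 − 27825)/0.667 = -16396 J.
W_total = 0 − 16396 = -16396 J.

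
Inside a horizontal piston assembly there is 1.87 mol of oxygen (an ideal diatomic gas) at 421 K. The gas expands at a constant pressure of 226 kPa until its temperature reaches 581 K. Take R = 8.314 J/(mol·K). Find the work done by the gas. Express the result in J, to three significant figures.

Isobaric: W = P ΔV = nR ΔT.
W = (1.87)(8.314)(581 − 421) = 2488 J.

W ≈ 2490 J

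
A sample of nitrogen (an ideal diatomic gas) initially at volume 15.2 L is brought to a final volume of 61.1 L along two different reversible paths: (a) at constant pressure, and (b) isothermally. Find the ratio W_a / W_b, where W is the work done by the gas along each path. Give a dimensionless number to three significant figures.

W_a / W_b ≈ 2.17

Path (a) isobaric: W = P₁(V₂ − V₁) → W_a/(P₁V₁) = 3.02.
Path (b) isothermal: W = P₁V₁ ln(V₂/V₁) → W_b/(P₁V₁) = 1.391.
W_a / W_b = 3.02 / 1.391 = 2.171.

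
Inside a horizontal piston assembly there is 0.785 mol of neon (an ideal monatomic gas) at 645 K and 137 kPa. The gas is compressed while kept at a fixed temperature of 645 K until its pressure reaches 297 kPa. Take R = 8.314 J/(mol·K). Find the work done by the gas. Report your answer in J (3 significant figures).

Isothermal process: W = nRT ln(V₂/V₁) = nRT ln(P₁/P₂).
W = (0.785)(8.314)(645) × ln(137/297)
  = 4210 × ln(0.4613) = 4210 × -0.7738
W_by_gas = -3257 J.

W ≈ -3260 J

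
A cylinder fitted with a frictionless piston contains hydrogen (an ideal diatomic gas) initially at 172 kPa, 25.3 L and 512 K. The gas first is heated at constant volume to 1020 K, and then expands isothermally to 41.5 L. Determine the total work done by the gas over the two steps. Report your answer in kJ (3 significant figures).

W_total ≈ 4.29 kJ

Step 1 (isochoric): W = 0 (constant volume).
After step 1: P = 342.7 kPa (V unchanged).
Step 2 (isothermal): W = P₁V₁ ln(V₂/V₁) = (8669) ln(41.5/25.3) = 4290 J.
W_total = 0 + 4290 = 4290 J.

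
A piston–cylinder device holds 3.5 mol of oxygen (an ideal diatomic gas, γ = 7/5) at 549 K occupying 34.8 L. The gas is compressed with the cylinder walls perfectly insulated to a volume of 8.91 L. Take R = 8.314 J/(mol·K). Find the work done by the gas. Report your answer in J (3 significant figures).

Adiabatic: TV^(γ−1) = const with γ = 7/5.
T₂ = T₁ (V₁/V₂)^(γ−1) = 549 × (34.8/8.91)^0.4 = 549 × 1.725 = 946.8 K.
W_by = nCᵥ(T₁ − T₂) = (3.5)(20.79)(549 − 946.8) = -28938 J.

W ≈ -28900 J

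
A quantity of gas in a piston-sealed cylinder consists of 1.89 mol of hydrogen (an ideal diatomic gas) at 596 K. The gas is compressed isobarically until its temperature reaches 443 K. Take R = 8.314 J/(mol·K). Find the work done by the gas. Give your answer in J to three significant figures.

Isobaric: W = P ΔV = nR ΔT.
W = (1.89)(8.314)(443 − 596) = -2404 J.

W ≈ -2400 J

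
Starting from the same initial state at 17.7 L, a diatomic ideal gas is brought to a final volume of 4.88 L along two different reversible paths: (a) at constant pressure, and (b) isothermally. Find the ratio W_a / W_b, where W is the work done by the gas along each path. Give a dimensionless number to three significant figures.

Path (a) isobaric: W = P₁(V₂ − V₁) → W_a/(P₁V₁) = -0.7243.
Path (b) isothermal: W = P₁V₁ ln(V₂/V₁) → W_b/(P₁V₁) = -1.288.
W_a / W_b = -0.7243 / -1.288 = 0.5622.

W_a / W_b ≈ 0.562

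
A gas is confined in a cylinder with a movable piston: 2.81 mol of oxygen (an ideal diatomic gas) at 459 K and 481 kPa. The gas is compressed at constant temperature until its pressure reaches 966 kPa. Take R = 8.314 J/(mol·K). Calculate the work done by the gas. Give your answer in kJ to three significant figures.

W ≈ -7.48 kJ

Isothermal process: W = nRT ln(V₂/V₁) = nRT ln(P₁/P₂).
W = (2.81)(8.314)(459) × ln(481/966)
  = 10723 × ln(0.4979) = 10723 × -0.6973
W_by_gas = -7477 J.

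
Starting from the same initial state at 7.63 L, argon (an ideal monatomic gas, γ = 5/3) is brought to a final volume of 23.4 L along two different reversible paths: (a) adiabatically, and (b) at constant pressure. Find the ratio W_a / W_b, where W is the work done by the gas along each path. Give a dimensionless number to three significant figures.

Path (a) adiabatic: W = P₁V₁(1 − (V₁/V₂)^(γ−1))/(γ−1) → W_a/(P₁V₁) = 0.7894.
Path (b) isobaric: W = P₁(V₂ − V₁) → W_b/(P₁V₁) = 2.067.
W_a / W_b = 0.7894 / 2.067 = 0.3819.

W_a / W_b ≈ 0.382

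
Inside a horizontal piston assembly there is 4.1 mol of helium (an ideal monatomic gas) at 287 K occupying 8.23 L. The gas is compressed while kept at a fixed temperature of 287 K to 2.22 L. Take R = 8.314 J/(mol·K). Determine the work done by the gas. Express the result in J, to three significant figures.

W ≈ -12800 J

Isothermal: W = nRT ln(V₂/V₁).
W = (4.1)(8.314)(287) × ln(2.22/8.23)
  = 9783 × -1.31
W_by_gas = -12819 J.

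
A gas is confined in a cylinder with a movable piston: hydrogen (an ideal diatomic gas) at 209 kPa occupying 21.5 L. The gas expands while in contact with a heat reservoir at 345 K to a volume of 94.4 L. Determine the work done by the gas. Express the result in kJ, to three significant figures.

W ≈ 6.65 kJ

Isothermal: W = nRT ln(V₂/V₁) = P₁V₁ ln(V₂/V₁).
P₁V₁ = (209 kPa)(21.5 L) = 4494 J.
W = 4494 × ln(94.4/21.5) = 4494 × 1.479
W_by_gas = 6648 J.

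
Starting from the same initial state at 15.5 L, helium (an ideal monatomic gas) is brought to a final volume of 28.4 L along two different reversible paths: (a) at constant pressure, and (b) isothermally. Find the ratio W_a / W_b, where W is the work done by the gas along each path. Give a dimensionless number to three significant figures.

W_a / W_b ≈ 1.37

Path (a) isobaric: W = P₁(V₂ − V₁) → W_a/(P₁V₁) = 0.8323.
Path (b) isothermal: W = P₁V₁ ln(V₂/V₁) → W_b/(P₁V₁) = 0.6055.
W_a / W_b = 0.8323 / 0.6055 = 1.374.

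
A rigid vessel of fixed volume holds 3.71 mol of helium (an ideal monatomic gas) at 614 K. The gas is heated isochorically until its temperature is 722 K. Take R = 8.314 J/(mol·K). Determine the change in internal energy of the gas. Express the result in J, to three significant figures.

ΔU ≈ 5000 J

Constant volume ⇒ W = 0, so Q = ΔU = nCᵥΔT with Cᵥ = 3R/2 = 12.47 J/(mol·K).
ΔU = (3.71)(12.47)(722 − 614) = 4997 J.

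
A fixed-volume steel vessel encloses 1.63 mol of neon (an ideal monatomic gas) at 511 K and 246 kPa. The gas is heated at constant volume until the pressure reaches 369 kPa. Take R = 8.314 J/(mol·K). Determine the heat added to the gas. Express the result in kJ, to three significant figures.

Q ≈ 5.19 kJ

Constant volume ⇒ W = 0, so Q = ΔU = nCᵥΔT with Cᵥ = 3R/2 = 12.47 J/(mol·K).
At constant V, T₂/T₁ = P₂/P₁ ⇒ ΔT = T₁(P₂/P₁ − 1) = 511·(369/246 − 1) = 255.5 K.
ΔU = (1.63)(12.47)(255.5) = 5194 J.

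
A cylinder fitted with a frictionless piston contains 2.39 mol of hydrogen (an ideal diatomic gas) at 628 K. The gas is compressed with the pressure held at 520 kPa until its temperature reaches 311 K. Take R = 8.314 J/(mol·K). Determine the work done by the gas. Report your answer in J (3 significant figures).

W ≈ -6300 J

Isobaric: W = P ΔV = nR ΔT.
W = (2.39)(8.314)(311 − 628) = -6299 J.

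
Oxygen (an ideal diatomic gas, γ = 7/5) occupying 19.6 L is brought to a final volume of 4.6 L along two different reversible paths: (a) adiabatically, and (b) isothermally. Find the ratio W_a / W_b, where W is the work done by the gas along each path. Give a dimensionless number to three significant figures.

W_a / W_b ≈ 1.36

Path (a) adiabatic: W = P₁V₁(1 − (V₁/V₂)^(γ−1))/(γ−1) → W_a/(P₁V₁) = -1.964.
Path (b) isothermal: W = P₁V₁ ln(V₂/V₁) → W_b/(P₁V₁) = -1.449.
W_a / W_b = -1.964 / -1.449 = 1.355.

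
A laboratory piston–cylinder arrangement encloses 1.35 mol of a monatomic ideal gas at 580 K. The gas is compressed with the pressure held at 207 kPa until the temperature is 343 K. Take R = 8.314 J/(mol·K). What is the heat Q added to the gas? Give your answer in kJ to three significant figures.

Isobaric: W = nRΔT = (1.35)(8.314)(-237) = -2660 J.
ΔU = nCᵥΔT with Cᵥ = 3R/2: ΔU = (1.35)(12.47)(-237) = -3990 J.
Q = ΔU + W = -3990 − 2660 = -6650 J.

Q ≈ -6.65 kJ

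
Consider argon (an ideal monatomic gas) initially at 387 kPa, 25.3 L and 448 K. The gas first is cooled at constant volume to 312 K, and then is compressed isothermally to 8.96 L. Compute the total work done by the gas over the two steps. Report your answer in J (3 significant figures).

Step 1 (isochoric): W = 0 (constant volume).
After step 1: P = 269.5 kPa (V unchanged).
Step 2 (isothermal): W = P₁V₁ ln(V₂/V₁) = (6819) ln(8.96/25.3) = -7078 J.
W_total = 0 − 7078 = -7078 J.

W_total ≈ -7080 J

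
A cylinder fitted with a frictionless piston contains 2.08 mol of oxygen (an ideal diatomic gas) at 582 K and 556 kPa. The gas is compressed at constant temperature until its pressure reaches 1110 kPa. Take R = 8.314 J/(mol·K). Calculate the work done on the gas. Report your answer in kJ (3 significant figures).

W ≈ 6.96 kJ

Isothermal process: W = nRT ln(V₂/V₁) = nRT ln(P₁/P₂).
W = (2.08)(8.314)(582) × ln(556/1110)
  = 10065 × ln(0.5009) = 10065 × -0.6913
W_by_gas = -6958 J; work on gas = −W_by = 6958 J.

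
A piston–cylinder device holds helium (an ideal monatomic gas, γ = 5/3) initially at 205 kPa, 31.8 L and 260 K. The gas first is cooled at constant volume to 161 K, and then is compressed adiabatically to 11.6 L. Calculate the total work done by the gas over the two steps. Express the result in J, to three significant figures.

Step 1 (isochoric): W = 0 (constant volume).
After step 1: P = 126.9 kPa (V unchanged).
Step 2 (adiabatic): W = (P₁V₁ − P₂V₂)/(γ−1) = (4037 − 7907)/0.667 = -5805 J.
W_total = 0 − 5805 = -5805 J.

W_total ≈ -5810 J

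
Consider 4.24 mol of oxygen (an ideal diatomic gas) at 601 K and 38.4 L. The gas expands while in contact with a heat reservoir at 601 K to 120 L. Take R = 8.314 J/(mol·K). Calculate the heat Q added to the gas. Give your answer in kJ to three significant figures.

Q ≈ 24.1 kJ

Isothermal ⇒ ΔU = 0, so Q = W = nRT ln(V₂/V₁).
Q = (4.24)(8.314)(601) ln(120/38.4) = 21186 × 1.139 = 24140 J.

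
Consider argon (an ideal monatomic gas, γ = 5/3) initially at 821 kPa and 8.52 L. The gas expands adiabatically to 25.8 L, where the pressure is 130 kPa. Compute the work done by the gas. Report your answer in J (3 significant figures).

W ≈ 5460 J

Adiabatic: W = (P₁V₁ − P₂V₂)/(γ − 1) with γ = 5/3.
P₁V₁ = 6995 J, P₂V₂ = 3354 J.
W = (6995 − 3354) / 0.6667 = 5461 J.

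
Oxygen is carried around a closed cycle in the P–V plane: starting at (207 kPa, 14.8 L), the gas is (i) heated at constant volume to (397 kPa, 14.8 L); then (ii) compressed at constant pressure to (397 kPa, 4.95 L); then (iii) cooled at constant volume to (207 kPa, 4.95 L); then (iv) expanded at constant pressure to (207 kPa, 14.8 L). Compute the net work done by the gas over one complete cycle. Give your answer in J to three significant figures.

W_net ≈ -1870 J

Constant-volume legs do no work.
W(ii) = (397)(4.95 − 14.8) = -3910 J; W(iv) = (207)(14.8 − 4.95) = 2039 J.
W_net = -3910 + 2039 = -1872 J (the counter-clockwise enclosed area).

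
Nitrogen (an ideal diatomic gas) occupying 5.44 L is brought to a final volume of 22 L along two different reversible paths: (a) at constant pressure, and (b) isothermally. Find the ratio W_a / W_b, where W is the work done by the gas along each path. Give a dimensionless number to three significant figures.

W_a / W_b ≈ 2.18

Path (a) isobaric: W = P₁(V₂ − V₁) → W_a/(P₁V₁) = 3.044.
Path (b) isothermal: W = P₁V₁ ln(V₂/V₁) → W_b/(P₁V₁) = 1.397.
W_a / W_b = 3.044 / 1.397 = 2.179.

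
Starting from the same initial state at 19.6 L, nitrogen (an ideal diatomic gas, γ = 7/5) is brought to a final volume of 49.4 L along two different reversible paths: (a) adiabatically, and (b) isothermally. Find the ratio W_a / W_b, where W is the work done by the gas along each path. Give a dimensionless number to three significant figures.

Path (a) adiabatic: W = P₁V₁(1 − (V₁/V₂)^(γ−1))/(γ−1) → W_a/(P₁V₁) = 0.7728.
Path (b) isothermal: W = P₁V₁ ln(V₂/V₁) → W_b/(P₁V₁) = 0.9244.
W_a / W_b = 0.7728 / 0.9244 = 0.8359.

W_a / W_b ≈ 0.836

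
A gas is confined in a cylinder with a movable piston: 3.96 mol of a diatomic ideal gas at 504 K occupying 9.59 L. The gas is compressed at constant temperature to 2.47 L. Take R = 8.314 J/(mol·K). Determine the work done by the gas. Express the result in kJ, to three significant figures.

Isothermal: W = nRT ln(V₂/V₁).
W = (3.96)(8.314)(504) × ln(2.47/9.59)
  = 16593 × -1.357
W_by_gas = -22509 J.

W ≈ -22.5 kJ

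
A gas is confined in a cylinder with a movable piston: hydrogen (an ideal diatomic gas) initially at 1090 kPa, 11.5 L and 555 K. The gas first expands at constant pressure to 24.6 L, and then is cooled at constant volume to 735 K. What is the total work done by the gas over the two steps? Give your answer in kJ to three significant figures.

W_total ≈ 14.3 kJ

Step 1 (isobaric): W = PΔV = (1090 kPa)(24.6 − 11.5 L) = 14279 J.
Step 2 (isochoric): W = 0 (constant volume).
W_total = 14279 + 0 = 14279 J.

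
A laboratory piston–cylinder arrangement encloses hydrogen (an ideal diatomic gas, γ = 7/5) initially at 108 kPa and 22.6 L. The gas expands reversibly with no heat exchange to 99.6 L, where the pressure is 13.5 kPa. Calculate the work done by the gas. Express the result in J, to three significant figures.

Adiabatic: W = (P₁V₁ − P₂V₂)/(γ − 1) with γ = 7/5.
P₁V₁ = 2441 J, P₂V₂ = 1345 J.
W = (2441 − 1345) / 0.4 = 2741 J.

W ≈ 2740 J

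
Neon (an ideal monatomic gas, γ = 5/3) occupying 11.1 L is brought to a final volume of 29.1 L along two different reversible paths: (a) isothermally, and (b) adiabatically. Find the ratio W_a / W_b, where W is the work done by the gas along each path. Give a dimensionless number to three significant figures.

Path (a) isothermal: W = P₁V₁ ln(V₂/V₁) → W_a/(P₁V₁) = 0.9638.
Path (b) adiabatic: W = P₁V₁(1 − (V₁/V₂)^(γ−1))/(γ−1) → W_b/(P₁V₁) = 0.7111.
W_a / W_b = 0.9638 / 0.7111 = 1.355.

W_a / W_b ≈ 1.36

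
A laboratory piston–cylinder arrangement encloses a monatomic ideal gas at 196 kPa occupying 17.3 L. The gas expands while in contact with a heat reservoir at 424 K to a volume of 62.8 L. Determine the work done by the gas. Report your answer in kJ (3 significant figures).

W ≈ 4.37 kJ

Isothermal: W = nRT ln(V₂/V₁) = P₁V₁ ln(V₂/V₁).
P₁V₁ = (196 kPa)(17.3 L) = 3391 J.
W = 3391 × ln(62.8/17.3) = 3391 × 1.289
W_by_gas = 4372 J.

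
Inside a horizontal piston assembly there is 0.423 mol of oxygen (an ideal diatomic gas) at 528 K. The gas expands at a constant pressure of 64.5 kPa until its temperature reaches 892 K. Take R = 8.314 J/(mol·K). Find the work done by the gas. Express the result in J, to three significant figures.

W ≈ 1280 J

Isobaric: W = P ΔV = nR ΔT.
W = (0.423)(8.314)(892 − 528) = 1280 J.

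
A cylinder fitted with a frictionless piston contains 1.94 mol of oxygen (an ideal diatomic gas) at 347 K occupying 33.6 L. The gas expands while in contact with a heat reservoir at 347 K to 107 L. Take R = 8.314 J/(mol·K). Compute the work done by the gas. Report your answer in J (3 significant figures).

Isothermal: W = nRT ln(V₂/V₁).
W = (1.94)(8.314)(347) × ln(107/33.6)
  = 5597 × 1.158
W_by_gas = 6483 J.

W ≈ 6480 J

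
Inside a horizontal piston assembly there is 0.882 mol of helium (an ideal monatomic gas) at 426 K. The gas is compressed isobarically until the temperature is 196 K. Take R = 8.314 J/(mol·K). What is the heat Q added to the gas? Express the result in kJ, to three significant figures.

Isobaric: W = nRΔT = (0.882)(8.314)(-230) = -1687 J.
ΔU = nCᵥΔT with Cᵥ = 3R/2: ΔU = (0.882)(12.47)(-230) = -2530 J.
Q = ΔU + W = -2530 − 1687 = -4216 J.

Q ≈ -4.22 kJ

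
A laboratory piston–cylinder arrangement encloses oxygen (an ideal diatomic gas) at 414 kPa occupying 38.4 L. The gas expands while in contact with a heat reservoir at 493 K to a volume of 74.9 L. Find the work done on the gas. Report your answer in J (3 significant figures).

W ≈ -10600 J

Isothermal: W = nRT ln(V₂/V₁) = P₁V₁ ln(V₂/V₁).
P₁V₁ = (414 kPa)(38.4 L) = 15898 J.
W = 15898 × ln(74.9/38.4) = 15898 × 0.6681
W_by_gas = 10621 J; work on gas = −W_by = -10621 J.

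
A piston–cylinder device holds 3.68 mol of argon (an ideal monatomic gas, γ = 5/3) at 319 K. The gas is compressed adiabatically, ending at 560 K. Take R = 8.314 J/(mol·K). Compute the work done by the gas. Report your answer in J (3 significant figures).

W ≈ -11100 J

Adiabatic ⇒ Q = 0, so W_by = −ΔU = nCᵥ(T₁ − T₂).
Cᵥ = 3R/2 = 12.47 J/(mol·K).
W = (3.68)(12.47)(319 − 560) = -11060 J.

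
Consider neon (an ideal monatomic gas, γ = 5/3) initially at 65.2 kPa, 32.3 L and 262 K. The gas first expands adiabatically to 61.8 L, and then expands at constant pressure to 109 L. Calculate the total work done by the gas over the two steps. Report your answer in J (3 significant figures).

Step 1 (adiabatic): W = (P₁V₁ − P₂V₂)/(γ−1) = (2106 − 1366)/0.667 = 1109 J.
After step 1: P = 22.11 kPa, V = 61.8 L, T = 170 K.
Step 2 (isobaric): W = PΔV = (22.11 kPa)(109 − 61.8 L) = 1044 J.
W_total = 1109 + 1044 = 2153 J.

W_total ≈ 2150 J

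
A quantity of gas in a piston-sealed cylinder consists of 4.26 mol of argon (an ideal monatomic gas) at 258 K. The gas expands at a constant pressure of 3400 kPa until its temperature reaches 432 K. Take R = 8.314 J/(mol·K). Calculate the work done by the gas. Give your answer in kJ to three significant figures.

Isobaric: W = P ΔV = nR ΔT.
W = (4.26)(8.314)(432 − 258) = 6163 J.

W ≈ 6.16 kJ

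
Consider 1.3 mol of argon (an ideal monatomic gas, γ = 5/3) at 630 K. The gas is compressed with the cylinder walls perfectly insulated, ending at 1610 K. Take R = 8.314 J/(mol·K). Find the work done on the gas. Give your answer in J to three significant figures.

Adiabatic ⇒ Q = 0, so W_by = −ΔU = nCᵥ(T₁ − T₂).
Cᵥ = 3R/2 = 12.47 J/(mol·K).
W = (1.3)(12.47)(630 − 1610) = -15888 J.
Work on gas = −W_by = 15888 J.

W ≈ 15900 J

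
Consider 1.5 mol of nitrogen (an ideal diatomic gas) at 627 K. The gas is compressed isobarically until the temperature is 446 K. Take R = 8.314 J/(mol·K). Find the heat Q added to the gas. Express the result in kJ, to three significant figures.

Q ≈ -7.90 kJ

Isobaric: W = nRΔT = (1.5)(8.314)(-181) = -2257 J.
ΔU = nCᵥΔT with Cᵥ = 5R/2: ΔU = (1.5)(20.79)(-181) = -5643 J.
Q = ΔU + W = -5643 − 2257 = -7900 J.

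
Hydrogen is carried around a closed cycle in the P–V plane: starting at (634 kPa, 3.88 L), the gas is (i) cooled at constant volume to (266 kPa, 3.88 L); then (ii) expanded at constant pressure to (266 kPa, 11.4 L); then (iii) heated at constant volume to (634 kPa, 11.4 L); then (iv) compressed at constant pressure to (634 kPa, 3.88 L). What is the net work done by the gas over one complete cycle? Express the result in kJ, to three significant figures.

W_net ≈ -2.77 kJ

Constant-volume legs do no work.
W(ii) = (266)(11.4 − 3.88) = 2000 J; W(iv) = (634)(3.88 − 11.4) = -4768 J.
W_net = 2000 − 4768 = -2767 J (the counter-clockwise enclosed area).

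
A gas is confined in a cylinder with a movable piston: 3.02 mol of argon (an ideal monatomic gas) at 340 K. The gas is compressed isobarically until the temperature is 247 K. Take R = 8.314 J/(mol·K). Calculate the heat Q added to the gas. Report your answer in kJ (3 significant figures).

Q ≈ -5.84 kJ

Isobaric: W = nRΔT = (3.02)(8.314)(-93) = -2335 J.
ΔU = nCᵥΔT with Cᵥ = 3R/2: ΔU = (3.02)(12.47)(-93) = -3503 J.
Q = ΔU + W = -3503 − 2335 = -5838 J.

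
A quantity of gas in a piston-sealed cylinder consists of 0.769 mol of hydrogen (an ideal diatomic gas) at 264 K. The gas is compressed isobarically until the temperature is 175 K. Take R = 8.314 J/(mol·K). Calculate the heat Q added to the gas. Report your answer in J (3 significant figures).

Q ≈ -1990 J

Isobaric: W = nRΔT = (0.769)(8.314)(-89) = -569 J.
ΔU = nCᵥΔT with Cᵥ = 5R/2: ΔU = (0.769)(20.79)(-89) = -1423 J.
Q = ΔU + W = -1423 − 569 = -1992 J.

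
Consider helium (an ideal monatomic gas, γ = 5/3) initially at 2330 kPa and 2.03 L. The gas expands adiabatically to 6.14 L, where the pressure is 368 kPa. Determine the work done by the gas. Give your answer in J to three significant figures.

W ≈ 3710 J

Adiabatic: W = (P₁V₁ − P₂V₂)/(γ − 1) with γ = 5/3.
P₁V₁ = 4730 J, P₂V₂ = 2260 J.
W = (4730 − 2260) / 0.6667 = 3706 J.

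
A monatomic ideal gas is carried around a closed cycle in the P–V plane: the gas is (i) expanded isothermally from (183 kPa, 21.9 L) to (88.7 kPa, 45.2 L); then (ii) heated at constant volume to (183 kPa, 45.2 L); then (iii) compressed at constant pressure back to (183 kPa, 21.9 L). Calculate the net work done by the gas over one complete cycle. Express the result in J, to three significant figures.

Leg (i): W = PᵢVᵢ ln(V_f/Vᵢ) = (4008) ln(45.2/21.9) = 2904 J.
Leg (ii): W = 0.
Leg (iii): W = PΔV = (183)(21.9 − 45.2) = -4264 J.
W_net = 2904 − 4264 = -1360 J.

W_net ≈ -1360 J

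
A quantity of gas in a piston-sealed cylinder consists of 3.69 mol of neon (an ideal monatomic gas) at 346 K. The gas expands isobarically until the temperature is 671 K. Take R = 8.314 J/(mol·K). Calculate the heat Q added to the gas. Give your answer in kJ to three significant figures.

Q ≈ 24.9 kJ

Isobaric: W = nRΔT = (3.69)(8.314)(325) = 9971 J.
ΔU = nCᵥΔT with Cᵥ = 3R/2: ΔU = (3.69)(12.47)(325) = 14956 J.
Q = ΔU + W = 14956 + 9971 = 24926 J.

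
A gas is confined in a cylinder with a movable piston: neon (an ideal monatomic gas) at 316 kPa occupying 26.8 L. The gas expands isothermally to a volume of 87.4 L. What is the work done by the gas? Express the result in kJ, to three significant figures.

W ≈ 10.0 kJ

Isothermal: W = nRT ln(V₂/V₁) = P₁V₁ ln(V₂/V₁).
P₁V₁ = (316 kPa)(26.8 L) = 8469 J.
W = 8469 × ln(87.4/26.8) = 8469 × 1.182
W_by_gas = 10011 J.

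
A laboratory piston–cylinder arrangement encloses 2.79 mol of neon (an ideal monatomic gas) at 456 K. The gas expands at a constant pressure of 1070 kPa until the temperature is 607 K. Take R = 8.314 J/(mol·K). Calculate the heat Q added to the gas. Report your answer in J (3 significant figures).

Q ≈ 8760 J

Isobaric: W = nRΔT = (2.79)(8.314)(151) = 3503 J.
ΔU = nCᵥΔT with Cᵥ = 3R/2: ΔU = (2.79)(12.47)(151) = 5254 J.
Q = ΔU + W = 5254 + 3503 = 8757 J.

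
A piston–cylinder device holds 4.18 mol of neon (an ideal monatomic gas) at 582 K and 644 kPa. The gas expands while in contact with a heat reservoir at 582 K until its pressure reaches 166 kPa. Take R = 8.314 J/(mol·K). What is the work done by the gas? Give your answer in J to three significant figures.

W ≈ 27400 J

Isothermal process: W = nRT ln(V₂/V₁) = nRT ln(P₁/P₂).
W = (4.18)(8.314)(582) × ln(644/166)
  = 20226 × ln(3.88) = 20226 × 1.356
W_by_gas = 27421 J.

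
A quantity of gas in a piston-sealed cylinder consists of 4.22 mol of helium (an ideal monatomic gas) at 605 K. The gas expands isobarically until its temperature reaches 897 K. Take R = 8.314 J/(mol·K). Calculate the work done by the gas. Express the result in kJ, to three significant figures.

W ≈ 10.2 kJ

Isobaric: W = P ΔV = nR ΔT.
W = (4.22)(8.314)(897 − 605) = 10245 J.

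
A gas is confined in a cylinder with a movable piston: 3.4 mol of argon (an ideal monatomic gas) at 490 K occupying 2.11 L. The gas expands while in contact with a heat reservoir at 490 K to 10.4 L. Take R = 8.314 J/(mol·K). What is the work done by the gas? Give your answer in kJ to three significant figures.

Isothermal: W = nRT ln(V₂/V₁).
W = (3.4)(8.314)(490) × ln(10.4/2.11)
  = 13851 × 1.595
W_by_gas = 22094 J.

W ≈ 22.1 kJ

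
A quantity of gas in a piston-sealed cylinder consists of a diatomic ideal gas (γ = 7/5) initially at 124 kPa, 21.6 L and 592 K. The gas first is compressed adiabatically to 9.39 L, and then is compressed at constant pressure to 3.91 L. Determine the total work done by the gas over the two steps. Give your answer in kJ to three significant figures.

Step 1 (adiabatic): W = (P₁V₁ − P₂V₂)/(γ−1) = (2678 − 3738)/0.4 = -2648 J.
After step 1: P = 398 kPa, V = 9.39 L, T = 826.1 K.
Step 2 (isobaric): W = PΔV = (398 kPa)(3.91 − 9.39 L) = -2181 J.
W_total = -2648 − 2181 = -4829 J.

W_total ≈ -4.83 kJ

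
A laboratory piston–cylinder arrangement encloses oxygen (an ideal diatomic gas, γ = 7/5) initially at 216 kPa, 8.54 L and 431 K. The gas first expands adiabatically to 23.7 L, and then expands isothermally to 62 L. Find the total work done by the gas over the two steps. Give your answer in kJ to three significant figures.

W_total ≈ 2.73 kJ

Step 1 (adiabatic): W = (P₁V₁ − P₂V₂)/(γ−1) = (1845 − 1226)/0.4 = 1546 J.
After step 1: P = 51.74 kPa, V = 23.7 L, T = 286.5 K.
Step 2 (isothermal): W = P₁V₁ ln(V₂/V₁) = (1226) ln(62/23.7) = 1179 J.
W_total = 1546 + 1179 = 2725 J.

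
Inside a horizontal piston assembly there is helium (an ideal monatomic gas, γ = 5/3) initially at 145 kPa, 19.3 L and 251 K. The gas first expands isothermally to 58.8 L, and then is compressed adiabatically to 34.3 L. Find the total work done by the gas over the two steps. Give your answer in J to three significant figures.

W_total ≈ 1300 J

Step 1 (isothermal): W = P₁V₁ ln(V₂/V₁) = (2798) ln(58.8/19.3) = 3118 J.
After step 1: P = 47.59 kPa, V = 58.8 L, T = 251 K.
Step 2 (adiabatic): W = (P₁V₁ − P₂V₂)/(γ−1) = (2798 − 4008)/0.667 = -1815 J.
W_total = 3118 − 1815 = 1303 J.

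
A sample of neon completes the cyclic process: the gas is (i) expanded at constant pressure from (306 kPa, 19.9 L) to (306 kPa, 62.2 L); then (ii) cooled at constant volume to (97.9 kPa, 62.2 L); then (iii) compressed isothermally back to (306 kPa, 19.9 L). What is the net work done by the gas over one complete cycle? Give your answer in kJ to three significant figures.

Leg (i): W = PΔV = (306)(62.2 − 19.9) = 12944 J.
Leg (ii): W = 0.
Leg (iii): W = PᵢVᵢ ln(V_f/Vᵢ) = (6089) ln(19.9/62.2) = -6940 J.
W_net = 12944 − 6940 = 6004 J.

W_net ≈ 6.00 kJ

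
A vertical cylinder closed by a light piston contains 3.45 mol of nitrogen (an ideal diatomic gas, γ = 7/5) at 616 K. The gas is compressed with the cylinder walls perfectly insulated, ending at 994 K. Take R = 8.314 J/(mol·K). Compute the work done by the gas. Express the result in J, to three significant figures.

Adiabatic ⇒ Q = 0, so W_by = −ΔU = nCᵥ(T₁ − T₂).
Cᵥ = 5R/2 = 20.79 J/(mol·K).
W = (3.45)(20.79)(616 − 994) = -27106 J.

W ≈ -27100 J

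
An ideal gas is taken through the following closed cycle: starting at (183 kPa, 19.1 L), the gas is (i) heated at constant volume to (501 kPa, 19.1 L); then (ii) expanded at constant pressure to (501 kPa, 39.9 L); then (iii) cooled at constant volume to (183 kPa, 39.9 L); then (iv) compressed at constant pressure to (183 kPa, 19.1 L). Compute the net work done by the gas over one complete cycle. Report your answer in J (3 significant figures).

Constant-volume legs do no work.
W(ii) = (501)(39.9 − 19.1) = 10421 J; W(iv) = (183)(19.1 − 39.9) = -3806 J.
W_net = 10421 − 3806 = 6614 J (the clockwise enclosed area).

W_net ≈ 6610 J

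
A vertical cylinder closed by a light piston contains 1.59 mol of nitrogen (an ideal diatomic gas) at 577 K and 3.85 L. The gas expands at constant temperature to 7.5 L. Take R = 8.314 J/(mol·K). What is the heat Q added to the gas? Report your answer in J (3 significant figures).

Q ≈ 5090 J

Isothermal ⇒ ΔU = 0, so Q = W = nRT ln(V₂/V₁).
Q = (1.59)(8.314)(577) ln(7.5/3.85) = 7628 × 0.6668 = 5086 J.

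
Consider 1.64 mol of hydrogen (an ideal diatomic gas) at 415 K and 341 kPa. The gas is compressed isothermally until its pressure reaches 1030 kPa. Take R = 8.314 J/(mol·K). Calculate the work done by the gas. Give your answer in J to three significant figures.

W ≈ -6260 J

Isothermal process: W = nRT ln(V₂/V₁) = nRT ln(P₁/P₂).
W = (1.64)(8.314)(415) × ln(341/1030)
  = 5659 × ln(0.3311) = 5659 × -1.105
W_by_gas = -6255 J.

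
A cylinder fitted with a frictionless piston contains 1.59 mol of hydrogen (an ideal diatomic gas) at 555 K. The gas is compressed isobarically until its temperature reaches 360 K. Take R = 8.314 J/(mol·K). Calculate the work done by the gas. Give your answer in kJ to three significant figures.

W ≈ -2.58 kJ

Isobaric: W = P ΔV = nR ΔT.
W = (1.59)(8.314)(360 − 555) = -2578 J.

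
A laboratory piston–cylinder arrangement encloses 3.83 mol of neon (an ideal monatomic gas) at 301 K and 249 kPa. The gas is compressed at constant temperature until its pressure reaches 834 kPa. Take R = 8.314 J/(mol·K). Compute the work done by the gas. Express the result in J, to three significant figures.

W ≈ -11600 J

Isothermal process: W = nRT ln(V₂/V₁) = nRT ln(P₁/P₂).
W = (3.83)(8.314)(301) × ln(249/834)
  = 9585 × ln(0.2986) = 9585 × -1.209
W_by_gas = -11586 J.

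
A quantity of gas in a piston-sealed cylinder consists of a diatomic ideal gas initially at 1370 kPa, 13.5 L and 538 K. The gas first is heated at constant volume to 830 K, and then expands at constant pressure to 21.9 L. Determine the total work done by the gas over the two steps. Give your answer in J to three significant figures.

Step 1 (isochoric): W = 0 (constant volume).
After step 1: P = 2114 kPa (V unchanged).
Step 2 (isobaric): W = PΔV = (2114 kPa)(21.9 − 13.5 L) = 17754 J.
W_total = 0 + 17754 = 17754 J.

W_total ≈ 17800 J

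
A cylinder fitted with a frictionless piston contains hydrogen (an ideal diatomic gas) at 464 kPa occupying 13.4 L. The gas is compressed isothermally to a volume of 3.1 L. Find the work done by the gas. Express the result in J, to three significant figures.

W ≈ -9100 J

Isothermal: W = nRT ln(V₂/V₁) = P₁V₁ ln(V₂/V₁).
P₁V₁ = (464 kPa)(13.4 L) = 6218 J.
W = 6218 × ln(3.1/13.4) = 6218 × -1.464
W_by_gas = -9102 J.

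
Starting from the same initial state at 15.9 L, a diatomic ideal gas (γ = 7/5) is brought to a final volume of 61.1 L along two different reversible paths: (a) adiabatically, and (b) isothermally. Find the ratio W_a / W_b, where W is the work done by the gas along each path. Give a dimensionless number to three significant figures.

W_a / W_b ≈ 0.773

Path (a) adiabatic: W = P₁V₁(1 − (V₁/V₂)^(γ−1))/(γ−1) → W_a/(P₁V₁) = 1.041.
Path (b) isothermal: W = P₁V₁ ln(V₂/V₁) → W_b/(P₁V₁) = 1.346.
W_a / W_b = 1.041 / 1.346 = 0.7732.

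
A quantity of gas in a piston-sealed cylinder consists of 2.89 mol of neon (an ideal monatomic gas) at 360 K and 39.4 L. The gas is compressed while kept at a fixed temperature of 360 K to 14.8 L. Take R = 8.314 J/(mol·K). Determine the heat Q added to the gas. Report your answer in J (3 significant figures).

Q ≈ -8470 J

Isothermal ⇒ ΔU = 0, so Q = W = nRT ln(V₂/V₁).
Q = (2.89)(8.314)(360) ln(14.8/39.4) = 8650 × -0.9791 = -8469 J.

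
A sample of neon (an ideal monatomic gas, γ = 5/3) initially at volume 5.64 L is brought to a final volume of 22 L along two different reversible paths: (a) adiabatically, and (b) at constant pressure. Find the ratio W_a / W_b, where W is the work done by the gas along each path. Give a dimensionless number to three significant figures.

Path (a) adiabatic: W = P₁V₁(1 − (V₁/V₂)^(γ−1))/(γ−1) → W_a/(P₁V₁) = 0.8947.
Path (b) isobaric: W = P₁(V₂ − V₁) → W_b/(P₁V₁) = 2.901.
W_a / W_b = 0.8947 / 2.901 = 0.3084.

W_a / W_b ≈ 0.308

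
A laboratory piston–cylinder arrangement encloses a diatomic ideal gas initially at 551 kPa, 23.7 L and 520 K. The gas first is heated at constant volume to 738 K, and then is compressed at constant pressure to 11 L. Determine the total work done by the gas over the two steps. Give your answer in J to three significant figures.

W_total ≈ -9930 J

Step 1 (isochoric): W = 0 (constant volume).
After step 1: P = 782 kPa (V unchanged).
Step 2 (isobaric): W = PΔV = (782 kPa)(11 − 23.7 L) = -9931 J.
W_total = 0 − 9931 = -9931 J.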